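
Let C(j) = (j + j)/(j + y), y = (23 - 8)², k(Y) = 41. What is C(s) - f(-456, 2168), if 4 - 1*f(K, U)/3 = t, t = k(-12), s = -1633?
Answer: 79777/704 ≈ 113.32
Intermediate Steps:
y = 225 (y = 15² = 225)
t = 41
f(K, U) = -111 (f(K, U) = 12 - 3*41 = 12 - 123 = -111)
C(j) = 2*j/(225 + j) (C(j) = (j + j)/(j + 225) = (2*j)/(225 + j) = 2*j/(225 + j))
C(s) - f(-456, 2168) = 2*(-1633)/(225 - 1633) - 1*(-111) = 2*(-1633)/(-1408) + 111 = 2*(-1633)*(-1/1408) + 111 = 1633/704 + 111 = 79777/704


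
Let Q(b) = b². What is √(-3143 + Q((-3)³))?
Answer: I*√2414 ≈ 49.132*I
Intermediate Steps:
√(-3143 + Q((-3)³)) = √(-3143 + ((-3)³)²) = √(-3143 + (-27)²) = √(-3143 + 729) = √(-2414) = I*√2414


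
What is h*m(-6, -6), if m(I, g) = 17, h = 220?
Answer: 3740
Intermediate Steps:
h*m(-6, -6) = 220*17 = 3740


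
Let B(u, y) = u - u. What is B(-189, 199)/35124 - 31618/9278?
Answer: -15809/4639 ≈ -3.4078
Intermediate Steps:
B(u, y) = 0
B(-189, 199)/35124 - 31618/9278 = 0/35124 - 31618/9278 = 0*(1/35124) - 31618*1/9278 = 0 - 15809/4639 = -15809/4639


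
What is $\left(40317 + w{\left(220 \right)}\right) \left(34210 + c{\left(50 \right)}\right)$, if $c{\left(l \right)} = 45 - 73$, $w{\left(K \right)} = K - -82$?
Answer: $1388438658$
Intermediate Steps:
$w{\left(K \right)} = 82 + K$ ($w{\left(K \right)} = K + 82 = 82 + K$)
$c{\left(l \right)} = -28$
$\left(40317 + w{\left(220 \right)}\right) \left(34210 + c{\left(50 \right)}\right) = \left(40317 + \left(82 + 220\right)\right) \left(34210 - 28\right) = \left(40317 + 302\right) 34182 = 40619 \cdot 34182 = 1388438658$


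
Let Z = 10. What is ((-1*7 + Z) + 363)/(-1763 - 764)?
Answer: -366/2527 ≈ -0.14484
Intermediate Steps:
((-1*7 + Z) + 363)/(-1763 - 764) = ((-1*7 + 10) + 363)/(-1763 - 764) = ((-7 + 10) + 363)/(-2527) = (3 + 363)*(-1/2527) = 366*(-1/2527) = -366/2527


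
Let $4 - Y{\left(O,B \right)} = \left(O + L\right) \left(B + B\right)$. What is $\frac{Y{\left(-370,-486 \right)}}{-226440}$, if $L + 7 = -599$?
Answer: $\frac{13951}{3330} \approx 4.1895$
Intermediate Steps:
$L = -606$ ($L = -7 - 599 = -606$)
$Y{\left(O,B \right)} = 4 - 2 B \left(-606 + O\right)$ ($Y{\left(O,B \right)} = 4 - \left(O - 606\right) \left(B + B\right) = 4 - \left(-606 + O\right) 2 B = 4 - 2 B \left(-606 + O\right)$)
$\frac{Y{\left(-370,-486 \right)}}{-226440} = \frac{4 + 1212 \left(-486\right) - \left(-972\right) \left(-370\right)}{-226440} = \left(4 - 589032 - 359640\right) \left(- \frac{1}{226440}\right) = \left(-948668\right) \left(- \frac{1}{226440}\right) = \frac{13951}{3330}$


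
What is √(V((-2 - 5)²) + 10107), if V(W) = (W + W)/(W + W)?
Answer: 38*√7 ≈ 100.54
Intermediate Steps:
V(W) = 1 (V(W) = (2*W)/((2*W)) = (2*W)*(1/(2*W)) = 1)
√(V((-2 - 5)²) + 10107) = √(1 + 10107) = √10108 = 38*√7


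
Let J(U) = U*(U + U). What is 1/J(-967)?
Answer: 1/1870178 ≈ 5.3471e-7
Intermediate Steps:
J(U) = 2*U² (J(U) = U*(2*U) = 2*U²)
1/J(-967) = 1/(2*(-967)²) = 1/(2*935089) = 1/1870178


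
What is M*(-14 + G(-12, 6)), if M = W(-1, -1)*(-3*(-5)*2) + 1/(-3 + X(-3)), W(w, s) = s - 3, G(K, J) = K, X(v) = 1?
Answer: 3133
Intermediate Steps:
W(w, s) = -3 + s
M = -241/2 (M = (-3 - 1)*(-3*(-5)*2) + 1/(-3 + 1) = -60*2 + 1/(-2) = -4*30 - ½ = -120 - ½ = -241/2 ≈ -120.50)
M*(-14 + G(-12, 6)) = -241*(-14 - 12)/2 = -241/2*(-26) = 3133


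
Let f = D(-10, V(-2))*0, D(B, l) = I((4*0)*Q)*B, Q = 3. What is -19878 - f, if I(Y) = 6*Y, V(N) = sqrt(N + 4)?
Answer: -19878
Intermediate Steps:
V(N) = sqrt(4 + N)
D(B, l) = 0 (D(B, l) = (6*((4*0)*3))*B = (6*(0*3))*B = (6*0)*B = 0*B = 0)
f = 0 (f = 0*0 = 0)
-19878 - f = -19878 - 1*0 = -19878 + 0 = -19878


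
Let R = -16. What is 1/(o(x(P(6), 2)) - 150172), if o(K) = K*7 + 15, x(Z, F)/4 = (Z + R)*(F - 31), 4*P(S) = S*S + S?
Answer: -1/145691 ≈ -6.8638e-6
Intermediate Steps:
P(S) = S/4 + S**2/4 (P(S) = (S*S + S)/4 = (S**2 + S)/4 = (S + S**2)/4 = S/4 + S**2/4)
x(Z, F) = 4*(-31 + F)*(-16 + Z) (x(Z, F) = 4*((Z - 16)*(F - 31)) = 4*((-16 + Z)*(-31 + F)) = 4*((-31 + F)*(-16 + Z)) = 4*(-31 + F)*(-16 + Z))
o(K) = 15 + 7*K (o(K) = 7*K + 15 = 15 + 7*K)
1/(o(x(P(6), 2)) - 150172) = 1/((15 + 7*(1984 - 31*6*(1 + 6) - 64*2 + 4*2*((1/4)*6*(1 + 6)))) - 150172) = 1/((15 + 7*(1984 - 31*6*7 - 128 + 4*2*((1/4)*6*7))) - 150172) = 1/((15 + 7*(1984 - 124*21/2 - 128 + 4*2*(21/2))) - 150172) = 1/((15 + 7*(1984 - 1302 - 128 + 84)) - 150172) = 1/((15 + 7*638) - 150172) = 1/((15 + 4466) - 150172) = 1/(4481 - 150172) = 1/(-145691) = -1/145691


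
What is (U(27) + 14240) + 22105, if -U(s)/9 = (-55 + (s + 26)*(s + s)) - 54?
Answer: 11568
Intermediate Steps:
U(s) = 981 - 18*s*(26 + s) (U(s) = -9*((-55 + (s + 26)*(s + s)) - 54) = -9*((-55 + (26 + s)*(2*s)) - 54) = -9*((-55 + 2*s*(26 + s)) - 54) = -9*(-109 + 2*s*(26 + s)) = 981 - 18*s*(26 + s))
(U(27) + 14240) + 22105 = ((981 - 468*27 - 18*27²) + 14240) + 22105 = ((981 - 12636 - 18*729) + 14240) + 22105 = ((981 - 12636 - 13122) + 14240) + 22105 = (-24777 + 14240) + 22105 = -10537 + 22105 = 11568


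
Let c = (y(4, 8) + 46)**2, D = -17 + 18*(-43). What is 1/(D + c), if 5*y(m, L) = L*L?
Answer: 25/66661 ≈ 0.00037503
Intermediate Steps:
y(m, L) = L**2/5 (y(m, L) = (L*L)/5 = L**2/5)
D = -791 (D = -17 - 774 = -791)
c = 86436/25 (c = ((1/5)*8**2 + 46)**2 = ((1/5)*64 + 46)**2 = (64/5 + 46)**2 = (294/5)**2 = 86436/25 ≈ 3457.4)
1/(D + c) = 1/(-791 + 86436/25) = 1/(66661/25) = 25/66661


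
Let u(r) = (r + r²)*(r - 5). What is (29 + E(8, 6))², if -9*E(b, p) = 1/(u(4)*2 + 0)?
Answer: 109014481/129600 ≈ 841.16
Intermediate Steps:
u(r) = (-5 + r)*(r + r²) (u(r) = (r + r²)*(-5 + r) = (-5 + r)*(r + r²))
E(b, p) = 1/360 (E(b, p) = -1/(9*((4*(-5 + 4² - 4*4))*2 + 0)) = -1/(9*((4*(-5 + 16 - 16))*2 + 0)) = -1/(9*((4*(-5))*2 + 0)) = -1/(9*(-20*2 + 0)) = -1/(9*(-40 + 0)) = -⅑/(-40) = -⅑*(-1/40) = 1/360)
(29 + E(8, 6))² = (29 + 1/360)² = (10441/360)² = 109014481/129600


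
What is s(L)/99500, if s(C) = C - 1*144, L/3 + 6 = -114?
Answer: -126/24875 ≈ -0.0050653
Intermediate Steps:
L = -360 (L = -18 + 3*(-114) = -18 - 342 = -360)
s(C) = -144 + C (s(C) = C - 144 = -144 + C)
s(L)/99500 = (-144 - 360)/99500 = -504*1/99500 = -126/24875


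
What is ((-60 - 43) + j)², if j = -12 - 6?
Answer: 14641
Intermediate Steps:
j = -18
((-60 - 43) + j)² = ((-60 - 43) - 18)² = (-103 - 18)² = (-121)² = 14641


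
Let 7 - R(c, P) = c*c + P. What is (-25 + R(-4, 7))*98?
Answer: -4018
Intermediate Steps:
R(c, P) = 7 - P - c² (R(c, P) = 7 - (c*c + P) = 7 - (c² + P) = 7 - (P + c²) = 7 + (-P - c²) = 7 - P - c²)
(-25 + R(-4, 7))*98 = (-25 + (7 - 1*7 - 1*(-4)²))*98 = (-25 + (7 - 7 - 1*16))*98 = (-25 + (7 - 7 - 16))*98 = (-25 - 16)*98 = -41*98 = -4018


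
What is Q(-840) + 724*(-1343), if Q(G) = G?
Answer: -973172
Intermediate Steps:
Q(-840) + 724*(-1343) = -840 + 724*(-1343) = -840 - 972332 = -973172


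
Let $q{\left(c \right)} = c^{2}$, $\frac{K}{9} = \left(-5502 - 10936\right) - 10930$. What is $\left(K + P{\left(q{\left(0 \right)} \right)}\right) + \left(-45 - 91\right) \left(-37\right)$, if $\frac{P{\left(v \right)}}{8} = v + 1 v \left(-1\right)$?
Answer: $-241280$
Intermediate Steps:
$K = -246312$ ($K = 9 \left(\left(-5502 - 10936\right) - 10930\right) = 9 \left(-16438 - 10930\right) = 9 \left(-27368\right) = -246312$)
$P{\left(v \right)} = 0$ ($P{\left(v \right)} = 8 \left(v + 1 v \left(-1\right)\right) = 8 \left(v + v \left(-1\right)\right) = 8 \left(v - v\right) = 8 \cdot 0 = 0$)
$\left(K + P{\left(q{\left(0 \right)} \right)}\right) + \left(-45 - 91\right) \left(-37\right) = \left(-246312 + 0\right) + \left(-45 - 91\right) \left(-37\right) = -246312 - -5032 = -246312 + 5032 = -241280$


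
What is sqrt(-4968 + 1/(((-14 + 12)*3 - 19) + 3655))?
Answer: I*sqrt(541015170)/330 ≈ 70.484*I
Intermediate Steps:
sqrt(-4968 + 1/(((-14 + 12)*3 - 19) + 3655)) = sqrt(-4968 + 1/((-2*3 - 19) + 3655)) = sqrt(-4968 + 1/((-6 - 19) + 3655)) = sqrt(-4968 + 1/(-25 + 3655)) = sqrt(-4968 + 1/3630) = sqrt(-18033839/3630) = I*sqrt(541015170)/330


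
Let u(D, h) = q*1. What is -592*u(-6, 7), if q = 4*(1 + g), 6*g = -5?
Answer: -1184/3 ≈ -394.67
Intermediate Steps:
g = -5/6 (g = (1/6)*(-5) = -5/6 ≈ -0.83333)
q = 2/3 (q = 4*(1 - 5/6) = 4*(1/6) = 2/3 ≈ 0.66667)
u(D, h) = 2/3 (u(D, h) = (2/3)*1 = 2/3)
-592*u(-6, 7) = -592*2/3 = -1184/3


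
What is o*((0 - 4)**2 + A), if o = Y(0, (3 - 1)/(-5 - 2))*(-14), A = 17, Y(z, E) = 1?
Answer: -462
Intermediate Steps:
o = -14 (o = 1*(-14) = -14)
o*((0 - 4)**2 + A) = -14*((0 - 4)**2 + 17) = -14*((-4)**2 + 17) = -14*(16 + 17) = -14*33 = -462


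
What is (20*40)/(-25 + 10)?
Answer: -160/3 ≈ -53.333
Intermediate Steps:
(20*40)/(-25 + 10) = 800/(-15) = 800*(-1/15) = -160/3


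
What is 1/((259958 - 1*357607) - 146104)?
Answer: -1/243753 ≈ -4.1025e-6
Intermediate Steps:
1/((259958 - 1*357607) - 146104) = 1/((259958 - 357607) - 146104) = 1/(-97649 - 146104) = 1/(-243753) = -1/243753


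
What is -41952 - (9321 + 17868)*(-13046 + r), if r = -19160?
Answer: 875606982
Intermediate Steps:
-41952 - (9321 + 17868)*(-13046 + r) = -41952 - (9321 + 17868)*(-13046 - 19160) = -41952 - 27189*(-32206) = -41952 - 1*(-875648934) = -41952 + 875648934 = 875606982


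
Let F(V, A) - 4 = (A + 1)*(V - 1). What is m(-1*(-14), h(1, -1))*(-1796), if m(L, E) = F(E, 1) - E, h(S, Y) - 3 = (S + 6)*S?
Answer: -21552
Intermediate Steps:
h(S, Y) = 3 + S*(6 + S) (h(S, Y) = 3 + (S + 6)*S = 3 + (6 + S)*S = 3 + S*(6 + S))
F(V, A) = 4 + (1 + A)*(-1 + V) (F(V, A) = 4 + (A + 1)*(V - 1) = 4 + (1 + A)*(-1 + V))
m(L, E) = 2 + E (m(L, E) = (3 + E - 1*1 + 1*E) - E = (3 + E - 1 + E) - E = (2 + 2*E) - E = 2 + E)
m(-1*(-14), h(1, -1))*(-1796) = (2 + (3 + 1**2 + 6*1))*(-1796) = (2 + (3 + 1 + 6))*(-1796) = (2 + 10)*(-1796) = 12*(-1796) = -21552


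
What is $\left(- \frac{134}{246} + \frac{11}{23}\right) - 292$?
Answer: $- \frac{826256}{2829} \approx -292.07$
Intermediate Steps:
$\left(- \frac{134}{246} + \frac{11}{23}\right) - 292 = \left(\left(-134\right) \frac{1}{246} + 11 \cdot \frac{1}{23}\right) - 292 = \left(- \frac{67}{123} + \frac{11}{23}\right) - 292 = - \frac{188}{2829} - 292 = - \frac{826256}{2829}$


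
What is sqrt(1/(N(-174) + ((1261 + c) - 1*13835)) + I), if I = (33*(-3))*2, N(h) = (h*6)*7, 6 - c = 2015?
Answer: I*sqrt(94884766329)/21891 ≈ 14.071*I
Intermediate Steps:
c = -2009 (c = 6 - 1*2015 = 6 - 2015 = -2009)
N(h) = 42*h (N(h) = (6*h)*7 = 42*h)
I = -198 (I = -99*2 = -198)
sqrt(1/(N(-174) + ((1261 + c) - 1*13835)) + I) = sqrt(1/(42*(-174) + ((1261 - 2009) - 1*13835)) - 198) = sqrt(1/(-7308 + (-748 - 13835)) - 198) = sqrt(1/(-7308 - 14583) - 198) = sqrt(1/(-21891) - 198) = sqrt(-1/21891 - 198) = sqrt(-4334419/21891) = I*sqrt(94884766329)/21891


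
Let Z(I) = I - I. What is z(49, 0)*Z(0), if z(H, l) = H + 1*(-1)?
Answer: 0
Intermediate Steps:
z(H, l) = -1 + H (z(H, l) = H - 1 = -1 + H)
Z(I) = 0
z(49, 0)*Z(0) = (-1 + 49)*0 = 48*0 = 0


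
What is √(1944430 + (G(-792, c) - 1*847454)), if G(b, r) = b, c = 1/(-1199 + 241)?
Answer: 2*√274046 ≈ 1047.0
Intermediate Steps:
c = -1/958 (c = 1/(-958) = -1/958 ≈ -0.0010438)
√(1944430 + (G(-792, c) - 1*847454)) = √(1944430 + (-792 - 1*847454)) = √(1944430 + (-792 - 847454)) = √(1944430 - 848246) = √1096184 = 2*√274046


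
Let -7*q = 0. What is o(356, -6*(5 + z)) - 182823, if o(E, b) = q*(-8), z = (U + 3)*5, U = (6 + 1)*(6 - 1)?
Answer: -182823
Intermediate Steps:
q = 0 (q = -1/7*0 = 0)
U = 35 (U = 7*5 = 35)
z = 190 (z = (35 + 3)*5 = 38*5 = 190)
o(E, b) = 0 (o(E, b) = 0*(-8) = 0)
o(356, -6*(5 + z)) - 182823 = 0 - 182823 = -182823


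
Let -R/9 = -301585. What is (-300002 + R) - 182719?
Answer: 2231544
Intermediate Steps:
R = 2714265 (R = -9*(-301585) = 2714265)
(-300002 + R) - 182719 = (-300002 + 2714265) - 182719 = 2414263 - 182719 = 2231544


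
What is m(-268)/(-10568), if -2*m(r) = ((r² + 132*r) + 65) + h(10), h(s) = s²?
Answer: 36613/21136 ≈ 1.7323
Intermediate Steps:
m(r) = -165/2 - 66*r - r²/2 (m(r) = -(((r² + 132*r) + 65) + 10²)/2 = -((65 + r² + 132*r) + 100)/2 = -(165 + r² + 132*r)/2 = -165/2 - 66*r - r²/2)
m(-268)/(-10568) = (-165/2 - 66*(-268) - ½*(-268)²)/(-10568) = (-165/2 + 17688 - ½*71824)*(-1/10568) = (-165/2 + 17688 - 35912)*(-1/10568) = -36613/2*(-1/10568) = 36613/21136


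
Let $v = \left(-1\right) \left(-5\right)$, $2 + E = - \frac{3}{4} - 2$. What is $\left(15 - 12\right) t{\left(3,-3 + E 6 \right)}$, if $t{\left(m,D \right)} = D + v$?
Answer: $- \frac{159}{2} \approx -79.5$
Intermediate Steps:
$E = - \frac{19}{4}$ ($E = -2 - \left(2 + \frac{3}{4}\right) = -2 - \frac{11}{4} = - \frac{19}{4} \approx -4.75$)
$v = 5$
$t{\left(m,D \right)} = 5 + D$ ($t{\left(m,D \right)} = D + 5 = 5 + D$)
$\left(15 - 12\right) t{\left(3,-3 + E 6 \right)} = \left(15 - 12\right) \left(5 - \frac{63}{2}\right) = 3 \left(5 - \frac{63}{2}\right) = 3 \left(- \frac{53}{2}\right) = - \frac{159}{2}$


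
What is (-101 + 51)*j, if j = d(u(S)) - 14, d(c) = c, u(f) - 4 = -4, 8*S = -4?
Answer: 700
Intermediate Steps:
S = -½ (S = (⅛)*(-4) = -½ ≈ -0.50000)
u(f) = 0 (u(f) = 4 - 4 = 0)
j = -14 (j = 0 - 14 = -14)
(-101 + 51)*j = (-101 + 51)*(-14) = -50*(-14) = 700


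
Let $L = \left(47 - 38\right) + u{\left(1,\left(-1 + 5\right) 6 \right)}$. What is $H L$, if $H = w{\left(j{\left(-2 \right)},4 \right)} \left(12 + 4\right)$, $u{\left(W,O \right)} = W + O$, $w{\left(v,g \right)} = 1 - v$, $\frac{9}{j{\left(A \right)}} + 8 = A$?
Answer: $\frac{5168}{5} \approx 1033.6$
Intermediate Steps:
$j{\left(A \right)} = \frac{9}{-8 + A}$
$u{\left(W,O \right)} = O + W$
$H = \frac{152}{5}$ ($H = \left(1 - \frac{9}{-8 - 2}\right) \left(12 + 4\right) = \left(1 - \frac{9}{-10}\right) 16 = \left(1 - 9 \left(- \frac{1}{10}\right)\right) 16 = \left(1 - - \frac{9}{10}\right) 16 = \left(1 + \frac{9}{10}\right) 16 = \frac{19}{10} \cdot 16 = \frac{152}{5} \approx 30.4$)
$L = 34$ ($L = \left(47 - 38\right) + \left(\left(-1 + 5\right) 6 + 1\right) = 9 + \left(4 \cdot 6 + 1\right) = 9 + \left(24 + 1\right) = 9 + 25 = 34$)
$H L = \frac{152}{5} \cdot 34 = \frac{5168}{5}$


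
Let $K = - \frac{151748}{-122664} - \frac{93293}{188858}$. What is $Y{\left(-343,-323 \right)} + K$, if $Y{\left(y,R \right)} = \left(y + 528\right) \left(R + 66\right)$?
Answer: $- \frac{68838371855363}{1447879857} \approx -47544.0$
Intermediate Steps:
$K = \frac{1075945702}{1447879857}$ ($K = \left(-151748\right) \left(- \frac{1}{122664}\right) - \frac{93293}{188858} = \frac{37937}{30666} - \frac{93293}{188858} = \frac{1075945702}{1447879857} \approx 0.74312$)
$Y{\left(y,R \right)} = \left(66 + R\right) \left(528 + y\right)$ ($Y{\left(y,R \right)} = \left(528 + y\right) \left(66 + R\right) = \left(66 + R\right) \left(528 + y\right)$)
$Y{\left(-343,-323 \right)} + K = \left(34848 + 66 \left(-343\right) + 528 \left(-323\right) - -110789\right) + \frac{1075945702}{1447879857} = \left(34848 - 22638 - 170544 + 110789\right) + \frac{1075945702}{1447879857} = -47545 + \frac{1075945702}{1447879857} = - \frac{68838371855363}{1447879857}$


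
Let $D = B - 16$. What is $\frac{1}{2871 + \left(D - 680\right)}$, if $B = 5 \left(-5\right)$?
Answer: $\frac{1}{2150} \approx 0.00046512$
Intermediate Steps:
$B = -25$
$D = -41$ ($D = -25 - 16 = -41$)
$\frac{1}{2871 + \left(D - 680\right)} = \frac{1}{2871 - 721} = \frac{1}{2150}$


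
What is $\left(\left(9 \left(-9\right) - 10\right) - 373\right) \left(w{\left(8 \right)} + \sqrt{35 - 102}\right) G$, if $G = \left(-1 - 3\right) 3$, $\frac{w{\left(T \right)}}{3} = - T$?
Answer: $-133632 + 5568 i \sqrt{67} \approx -1.3363 \cdot 10^{5} + 45576.0 i$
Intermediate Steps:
$w{\left(T \right)} = - 3 T$ ($w{\left(T \right)} = 3 \left(- T\right) = - 3 T$)
$G = -12$ ($G = \left(-4\right) 3 = -12$)
$\left(\left(9 \left(-9\right) - 10\right) - 373\right) \left(w{\left(8 \right)} + \sqrt{35 - 102}\right) G = \left(\left(9 \left(-9\right) - 10\right) - 373\right) \left(\left(-3\right) 8 + \sqrt{35 - 102}\right) \left(-12\right) = \left(\left(-81 - 10\right) - 373\right) \left(-24 + \sqrt{-67}\right) \left(-12\right) = \left(-91 - 373\right) \left(-24 + i \sqrt{67}\right) \left(-12\right) = - 464 \left(-24 + i \sqrt{67}\right) \left(-12\right) = \left(11136 - 464 i \sqrt{67}\right) \left(-12\right) = -133632 + 5568 i \sqrt{67}$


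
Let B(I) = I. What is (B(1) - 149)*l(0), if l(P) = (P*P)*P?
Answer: 0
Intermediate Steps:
l(P) = P³ (l(P) = P²*P = P³)
(B(1) - 149)*l(0) = (1 - 149)*0³ = -148*0 = 0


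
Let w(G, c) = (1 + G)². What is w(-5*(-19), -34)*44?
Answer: 405504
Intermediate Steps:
w(-5*(-19), -34)*44 = (1 - 5*(-19))²*44 = (1 + 95)²*44 = 96²*44 = 9216*44 = 405504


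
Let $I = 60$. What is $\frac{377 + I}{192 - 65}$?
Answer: $\frac{437}{127} \approx 3.4409$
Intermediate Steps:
$\frac{377 + I}{192 - 65} = \frac{377 + 60}{192 - 65} = \frac{437}{127}$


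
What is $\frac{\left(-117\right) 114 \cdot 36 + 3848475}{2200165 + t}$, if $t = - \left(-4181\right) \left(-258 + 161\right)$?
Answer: $\frac{3368307}{1794608} \approx 1.8769$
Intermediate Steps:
$t = -405557$ ($t = - \left(-4181\right) \left(-97\right) = \left(-1\right) 405557 = -405557$)
$\frac{\left(-117\right) 114 \cdot 36 + 3848475}{2200165 + t} = \frac{\left(-117\right) 114 \cdot 36 + 3848475}{2200165 - 405557} = \frac{\left(-13338\right) 36 + 3848475}{1794608} = \left(-480168 + 3848475\right) \frac{1}{1794608} = 3368307 \cdot \frac{1}{1794608} = \frac{3368307}{1794608}$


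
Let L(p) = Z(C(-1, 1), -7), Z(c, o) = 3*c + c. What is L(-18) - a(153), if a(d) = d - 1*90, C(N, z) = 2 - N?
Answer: -51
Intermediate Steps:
a(d) = -90 + d (a(d) = d - 90 = -90 + d)
Z(c, o) = 4*c
L(p) = 12 (L(p) = 4*(2 - 1*(-1)) = 4*(2 + 1) = 4*3 = 12)
L(-18) - a(153) = 12 - (-90 + 153) = 12 - 1*63 = 12 - 63 = -51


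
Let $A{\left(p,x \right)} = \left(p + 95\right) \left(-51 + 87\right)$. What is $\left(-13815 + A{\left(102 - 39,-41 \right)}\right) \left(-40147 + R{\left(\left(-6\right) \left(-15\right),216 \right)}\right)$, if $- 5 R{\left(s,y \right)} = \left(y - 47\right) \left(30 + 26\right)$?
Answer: $\frac{1708287273}{5} \approx 3.4166 \cdot 10^{8}$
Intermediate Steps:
$A{\left(p,x \right)} = 3420 + 36 p$ ($A{\left(p,x \right)} = \left(95 + p\right) 36 = 3420 + 36 p$)
$R{\left(s,y \right)} = \frac{2632}{5} - \frac{56 y}{5}$ ($R{\left(s,y \right)} = - \frac{\left(y - 47\right) \left(30 + 26\right)}{5} = - \frac{\left(-47 + y\right) 56}{5} = - \frac{-2632 + 56 y}{5} = \frac{2632}{5} - \frac{56 y}{5}$)
$\left(-13815 + A{\left(102 - 39,-41 \right)}\right) \left(-40147 + R{\left(\left(-6\right) \left(-15\right),216 \right)}\right) = \left(-13815 + \left(3420 + 36 \left(102 - 39\right)\right)\right) \left(-40147 + \left(\frac{2632}{5} - \frac{12096}{5}\right)\right) = \left(-13815 + \left(3420 + 36 \cdot 63\right)\right) \left(-40147 - \frac{9464}{5}\right) = \left(-13815 + \left(3420 + 2268\right)\right) \left(- \frac{210199}{5}\right) = \left(-13815 + 5688\right) \left(- \frac{210199}{5}\right) = \left(-8127\right) \left(- \frac{210199}{5}\right) = \frac{1708287273}{5}$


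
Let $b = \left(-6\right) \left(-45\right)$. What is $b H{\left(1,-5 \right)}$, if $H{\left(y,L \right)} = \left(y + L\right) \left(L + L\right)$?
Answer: $10800$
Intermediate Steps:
$H{\left(y,L \right)} = 2 L \left(L + y\right)$ ($H{\left(y,L \right)} = \left(L + y\right) 2 L = 2 L \left(L + y\right)$)
$b = 270$
$b H{\left(1,-5 \right)} = 270 \cdot 2 \left(-5\right) \left(-5 + 1\right) = 270 \cdot 2 \left(-5\right) \left(-4\right) = 270 \cdot 40 = 10800$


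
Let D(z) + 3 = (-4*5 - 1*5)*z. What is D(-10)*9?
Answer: 2223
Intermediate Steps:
D(z) = -3 - 25*z (D(z) = -3 + (-4*5 - 1*5)*z = -3 + (-20 - 5)*z = -3 - 25*z)
D(-10)*9 = (-3 - 25*(-10))*9 = (-3 + 250)*9 = 247*9 = 2223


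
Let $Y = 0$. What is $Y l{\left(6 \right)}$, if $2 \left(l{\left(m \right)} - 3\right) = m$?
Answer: $0$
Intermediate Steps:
$l{\left(m \right)} = 3 + \frac{m}{2}$
$Y l{\left(6 \right)} = 0 \left(3 + \frac{1}{2} \cdot 6\right) = 0 \left(3 + 3\right) = 0 \cdot 6 = 0$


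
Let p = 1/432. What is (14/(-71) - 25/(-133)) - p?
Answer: -47027/4079376 ≈ -0.011528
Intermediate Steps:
p = 1/432 ≈ 0.0023148
(14/(-71) - 25/(-133)) - p = (14/(-71) - 25/(-133)) - 1*1/432 = (14*(-1/71) - 25*(-1/133)) - 1/432 = (-14/71 + 25/133) - 1/432 = -87/9443 - 1/432 = -47027/4079376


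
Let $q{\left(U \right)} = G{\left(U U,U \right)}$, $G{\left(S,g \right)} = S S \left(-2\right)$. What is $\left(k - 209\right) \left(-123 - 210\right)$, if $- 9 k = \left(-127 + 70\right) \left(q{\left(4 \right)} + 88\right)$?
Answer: $963813$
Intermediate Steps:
$G{\left(S,g \right)} = - 2 S^{2}$ ($G{\left(S,g \right)} = S^{2} \left(-2\right) = - 2 S^{2}$)
$q{\left(U \right)} = - 2 U^{4}$ ($q{\left(U \right)} = - 2 \left(U U\right)^{2} = - 2 \left(U^{2}\right)^{2} = - 2 U^{4}$)
$k = - \frac{8056}{3}$ ($k = - \frac{\left(-127 + 70\right) \left(- 2 \cdot 4^{4} + 88\right)}{9} = - \frac{\left(-57\right) \left(\left(-2\right) 256 + 88\right)}{9} = - \frac{\left(-57\right) \left(-512 + 88\right)}{9} = - \frac{\left(-57\right) \left(-424\right)}{9} = \left(- \frac{1}{9}\right) 24168 = - \frac{8056}{3} \approx -2685.3$)
$\left(k - 209\right) \left(-123 - 210\right) = \left(- \frac{8056}{3} - 209\right) \left(-123 - 210\right) = \left(- \frac{8683}{3}\right) \left(-333\right) = 963813$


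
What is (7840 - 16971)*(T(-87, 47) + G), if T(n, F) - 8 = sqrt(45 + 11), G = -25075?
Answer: 228886777 - 18262*sqrt(14) ≈ 2.2882e+8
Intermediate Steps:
T(n, F) = 8 + 2*sqrt(14) (T(n, F) = 8 + sqrt(45 + 11) = 8 + sqrt(56) = 8 + 2*sqrt(14))
(7840 - 16971)*(T(-87, 47) + G) = (7840 - 16971)*((8 + 2*sqrt(14)) - 25075) = -9131*(-25067 + 2*sqrt(14)) = 228886777 - 18262*sqrt(14)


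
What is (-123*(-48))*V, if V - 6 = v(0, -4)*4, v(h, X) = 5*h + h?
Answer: 35424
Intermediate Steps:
v(h, X) = 6*h
V = 6 (V = 6 + (6*0)*4 = 6 + 0*4 = 6 + 0 = 6)
(-123*(-48))*V = -123*(-48)*6 = 5904*6 = 35424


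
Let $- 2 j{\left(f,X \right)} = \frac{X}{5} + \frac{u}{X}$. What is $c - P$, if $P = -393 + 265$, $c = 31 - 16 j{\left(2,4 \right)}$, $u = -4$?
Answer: $\frac{787}{5} \approx 157.4$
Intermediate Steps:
$j{\left(f,X \right)} = \frac{2}{X} - \frac{X}{10}$ ($j{\left(f,X \right)} = - \frac{\frac{X}{5} - \frac{4}{X}}{2} = - \frac{- \frac{4}{X} + \frac{X}{5}}{2} = \frac{2}{X} - \frac{X}{10}$)
$c = \frac{147}{5}$ ($c = 31 - 16 \left(\frac{2}{4} - \frac{2}{5}\right) = 31 - 16 \left(2 \cdot \frac{1}{4} - \frac{2}{5}\right) = 31 - 16 \left(\frac{1}{2} - \frac{2}{5}\right) = 31 - \frac{8}{5} = \frac{147}{5} \approx 29.4$)
$P = -128$
$c - P = \frac{147}{5} - -128 = \frac{147}{5} + 128 = \frac{787}{5}$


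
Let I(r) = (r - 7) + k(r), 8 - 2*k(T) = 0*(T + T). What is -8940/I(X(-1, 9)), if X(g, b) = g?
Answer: 2235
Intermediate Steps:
k(T) = 4 (k(T) = 4 - 0*(T + T) = 4 - 0*2*T = 4 - ½*0 = 4 + 0 = 4)
I(r) = -3 + r (I(r) = (r - 7) + 4 = (-7 + r) + 4 = -3 + r)
-8940/I(X(-1, 9)) = -8940/(-3 - 1) = -8940/(-4) = -8940*(-¼) = 2235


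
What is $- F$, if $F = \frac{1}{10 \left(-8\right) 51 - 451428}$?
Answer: $\frac{1}{455508} \approx 2.1954 \cdot 10^{-6}$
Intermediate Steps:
$F = - \frac{1}{455508}$ ($F = \frac{1}{\left(-80\right) 51 - 451428} = \frac{1}{-4080 - 451428} = \frac{1}{-455508} = - \frac{1}{455508} \approx -2.1954 \cdot 10^{-6}$)
$- F = \left(-1\right) \left(- \frac{1}{455508}\right) = \frac{1}{455508}$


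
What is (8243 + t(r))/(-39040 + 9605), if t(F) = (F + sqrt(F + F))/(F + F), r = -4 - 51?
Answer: -16487/58870 + I*sqrt(110)/3237850 ≈ -0.28006 + 3.2392e-6*I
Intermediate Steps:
r = -55
t(F) = (F + sqrt(2)*sqrt(F))/(2*F) (t(F) = (F + sqrt(2*F))/((2*F)) = (F + sqrt(2)*sqrt(F))*(1/(2*F)) = (F + sqrt(2)*sqrt(F))/(2*F))
(8243 + t(r))/(-39040 + 9605) = (8243 + (1/2 + sqrt(2)/(2*sqrt(-55))))/(-39040 + 9605) = (8243 + (1/2 + sqrt(2)*(-I*sqrt(55)/55)/2))/(-29435) = (8243 + (1/2 - I*sqrt(110)/110))*(-1/29435) = (16487/2 - I*sqrt(110)/110)*(-1/29435) = -16487/58870 + I*sqrt(110)/3237850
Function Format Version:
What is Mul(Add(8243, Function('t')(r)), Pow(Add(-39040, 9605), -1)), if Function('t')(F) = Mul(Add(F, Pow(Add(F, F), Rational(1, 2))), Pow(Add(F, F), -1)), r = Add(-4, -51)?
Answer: Add(Rational(-16487, 58870), Mul(Rational(1, 3237850), I, Pow(110, Rational(1, 2)))) ≈ Add(-0.28006, Mul(3.2392e-6, I))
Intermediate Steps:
r = -55
Function('t')(F) = Mul(Rational(1, 2), Pow(F, -1), Add(F, Mul(Pow(2, Rational(1, 2)), Pow(F, Rational(1, 2))))) (Function('t')(F) = Mul(Add(F, Pow(Mul(2, F), Rational(1, 2))), Pow(Mul(2, F), -1)) = Mul(Add(F, Mul(Pow(2, Rational(1, 2)), Pow(F, Rational(1, 2)))), Mul(Rational(1, 2), Pow(F, -1))) = Mul(Rational(1, 2), Pow(F, -1), Add(F, Mul(Pow(2, Rational(1, 2)), Pow(F, Rational(1, 2))))))
Mul(Add(8243, Function('t')(r)), Pow(Add(-39040, 9605), -1)) = Mul(Add(8243, Add(Rational(1, 2), Mul(Rational(1, 2), Pow(2, Rational(1, 2)), Pow(-55, Rational(-1, 2))))), Pow(Add(-39040, 9605), -1)) = Mul(Add(8243, Add(Rational(1, 2), Mul(Rational(1, 2), Pow(2, Rational(1, 2)), Mul(Rational(-1, 55), I, Pow(55, Rational(1, 2)))))), Pow(-29435, -1)) = Mul(Add(8243, Add(Rational(1, 2), Mul(Rational(-1, 110), I, Pow(110, Rational(1, 2))))), Rational(-1, 29435)) = Mul(Add(Rational(16487, 2), Mul(Rational(-1, 110), I, Pow(110, Rational(1, 2)))), Rational(-1, 29435)) = Add(Rational(-16487, 58870), Mul(Rational(1, 3237850), I, Pow(110, Rational(1, 2))))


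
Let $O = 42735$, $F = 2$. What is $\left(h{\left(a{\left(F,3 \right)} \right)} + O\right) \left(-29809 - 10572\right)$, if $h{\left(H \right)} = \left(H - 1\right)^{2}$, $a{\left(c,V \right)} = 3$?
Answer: $-1725843559$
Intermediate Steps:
$h{\left(H \right)} = \left(-1 + H\right)^{2}$
$\left(h{\left(a{\left(F,3 \right)} \right)} + O\right) \left(-29809 - 10572\right) = \left(\left(-1 + 3\right)^{2} + 42735\right) \left(-29809 - 10572\right) = \left(2^{2} + 42735\right) \left(-40381\right) = \left(4 + 42735\right) \left(-40381\right) = 42739 \left(-40381\right) = -1725843559$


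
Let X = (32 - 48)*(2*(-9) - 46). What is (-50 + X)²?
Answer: 948676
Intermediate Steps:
X = 1024 (X = -16*(-18 - 46) = -16*(-64) = 1024)
(-50 + X)² = (-50 + 1024)² = 974² = 948676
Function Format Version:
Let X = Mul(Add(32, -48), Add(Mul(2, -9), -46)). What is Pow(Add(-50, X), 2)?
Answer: 948676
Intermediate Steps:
X = 1024 (X = Mul(-16, Add(-18, -46)) = Mul(-16, -64) = 1024)
Pow(Add(-50, X), 2) = Pow(Add(-50, 1024), 2) = Pow(974, 2) = 948676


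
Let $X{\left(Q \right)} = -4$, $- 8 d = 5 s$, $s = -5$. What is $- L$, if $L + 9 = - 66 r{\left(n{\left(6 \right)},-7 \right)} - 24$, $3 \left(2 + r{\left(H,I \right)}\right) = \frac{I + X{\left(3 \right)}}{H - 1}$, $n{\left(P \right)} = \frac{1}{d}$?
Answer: $\frac{4367}{17} \approx 256.88$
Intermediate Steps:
$d = \frac{25}{8}$ ($d = - \frac{5 \left(-5\right)}{8} = \left(- \frac{1}{8}\right) \left(-25\right) = \frac{25}{8} \approx 3.125$)
$n{\left(P \right)} = \frac{8}{25}$ ($n{\left(P \right)} = \frac{1}{\frac{25}{8}} = \frac{8}{25}$)
$r{\left(H,I \right)} = -2 + \frac{-4 + I}{3 \left(-1 + H\right)}$ ($r{\left(H,I \right)} = -2 + \frac{\left(I - 4\right) \frac{1}{H - 1}}{3} = -2 + \frac{\left(-4 + I\right) \frac{1}{-1 + H}}{3} = -2 + \frac{\frac{1}{-1 + H} \left(-4 + I\right)}{3} = -2 + \frac{-4 + I}{3 \left(-1 + H\right)}$)
$L = - \frac{4367}{17}$ ($L = -9 - \left(24 + 66 \frac{2 - 7 - \frac{48}{25}}{3 \left(-1 + \frac{8}{25}\right)}\right) = -9 - \left(24 + 66 \frac{2 - 7 - \frac{48}{25}}{3 \left(- \frac{17}{25}\right)}\right) = -9 - \left(24 + 66 \cdot \frac{1}{3} \left(- \frac{25}{17}\right) \left(- \frac{173}{25}\right)\right) = -9 - \frac{4214}{17} = - \frac{4367}{17} \approx -256.88$)
$- L = \left(-1\right) \left(- \frac{4367}{17}\right) = \frac{4367}{17}$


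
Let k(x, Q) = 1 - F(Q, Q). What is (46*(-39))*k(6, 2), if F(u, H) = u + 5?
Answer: 10764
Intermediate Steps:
F(u, H) = 5 + u
k(x, Q) = -4 - Q (k(x, Q) = 1 - (5 + Q) = 1 + (-5 - Q) = -4 - Q)
(46*(-39))*k(6, 2) = (46*(-39))*(-4 - 1*2) = -1794*(-4 - 2) = -1794*(-6) = 10764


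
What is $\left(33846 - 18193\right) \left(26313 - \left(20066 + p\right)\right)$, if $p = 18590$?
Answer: $-193204979$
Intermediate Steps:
$\left(33846 - 18193\right) \left(26313 - \left(20066 + p\right)\right) = \left(33846 - 18193\right) \left(26313 - 38656\right) = 15653 \left(26313 - 38656\right) = 15653 \left(-12343\right) = -193204979$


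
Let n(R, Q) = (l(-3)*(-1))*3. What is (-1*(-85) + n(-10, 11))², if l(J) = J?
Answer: 8836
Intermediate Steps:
n(R, Q) = 9 (n(R, Q) = -3*(-1)*3 = 3*3 = 9)
(-1*(-85) + n(-10, 11))² = (-1*(-85) + 9)² = (85 + 9)² = 94² = 8836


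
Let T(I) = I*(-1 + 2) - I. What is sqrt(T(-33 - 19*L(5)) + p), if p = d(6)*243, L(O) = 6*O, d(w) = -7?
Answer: 9*I*sqrt(21) ≈ 41.243*I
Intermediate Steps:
T(I) = 0 (T(I) = I*1 - I = I - I = 0)
p = -1701 (p = -7*243 = -1701)
sqrt(T(-33 - 19*L(5)) + p) = sqrt(0 - 1701) = sqrt(-1701) = 9*I*sqrt(21)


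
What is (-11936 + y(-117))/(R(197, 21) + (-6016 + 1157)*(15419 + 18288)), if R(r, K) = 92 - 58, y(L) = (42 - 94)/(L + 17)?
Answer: 298387/4094556975 ≈ 7.2874e-5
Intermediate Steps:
y(L) = -52/(17 + L)
R(r, K) = 34
(-11936 + y(-117))/(R(197, 21) + (-6016 + 1157)*(15419 + 18288)) = (-11936 - 52/(17 - 117))/(34 + (-6016 + 1157)*(15419 + 18288)) = (-11936 - 52/(-100))/(34 - 4859*33707) = (-11936 - 52*(-1/100))/(34 - 163782313) = (-11936 + 13/25)/(-163782279) = -298387/25*(-1/163782279) = 298387/4094556975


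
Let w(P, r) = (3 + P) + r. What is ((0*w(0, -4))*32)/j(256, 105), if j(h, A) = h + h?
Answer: 0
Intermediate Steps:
j(h, A) = 2*h
w(P, r) = 3 + P + r
((0*w(0, -4))*32)/j(256, 105) = ((0*(3 + 0 - 4))*32)/((2*256)) = ((0*(-1))*32)/512 = (0*32)*(1/512) = 0*(1/512) = 0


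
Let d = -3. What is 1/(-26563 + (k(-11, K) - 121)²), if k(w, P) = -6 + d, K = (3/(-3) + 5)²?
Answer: -1/9663 ≈ -0.00010349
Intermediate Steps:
K = 16 (K = (3*(-⅓) + 5)² = (-1 + 5)² = 4² = 16)
k(w, P) = -9 (k(w, P) = -6 - 3 = -9)
1/(-26563 + (k(-11, K) - 121)²) = 1/(-26563 + (-9 - 121)²) = 1/(-26563 + (-130)²) = 1/(-26563 + 16900) = 1/(-9663) = -1/9663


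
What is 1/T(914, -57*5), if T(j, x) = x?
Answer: -1/285 ≈ -0.0035088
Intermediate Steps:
1/T(914, -57*5) = 1/(-57*5) = 1/(-285) = -1/285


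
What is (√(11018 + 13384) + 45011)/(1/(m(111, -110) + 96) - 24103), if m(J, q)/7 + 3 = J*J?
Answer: -3885439542/2080619165 - 604254*√498/2080619165 ≈ -1.8739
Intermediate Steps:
m(J, q) = -21 + 7*J² (m(J, q) = -21 + 7*(J*J) = -21 + 7*J²)
(√(11018 + 13384) + 45011)/(1/(m(111, -110) + 96) - 24103) = (√(11018 + 13384) + 45011)/(1/((-21 + 7*111²) + 96) - 24103) = (√24402 + 45011)/(1/((-21 + 7*12321) + 96) - 24103) = (7*√498 + 45011)/(1/((-21 + 86247) + 96) - 24103) = (45011 + 7*√498)/(1/(86226 + 96) - 24103) = (45011 + 7*√498)/(1/86322 - 24103) = (45011 + 7*√498)/(-2080619165/86322) = (45011 + 7*√498)*(-86322/2080619165) = -3885439542/2080619165 - 604254*√498/2080619165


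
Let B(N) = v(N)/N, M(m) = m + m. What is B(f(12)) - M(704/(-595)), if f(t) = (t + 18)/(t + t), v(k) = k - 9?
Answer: -2281/595 ≈ -3.8336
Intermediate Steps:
v(k) = -9 + k
M(m) = 2*m
f(t) = (18 + t)/(2*t) (f(t) = (18 + t)/((2*t)) = (18 + t)*(1/(2*t)) = (18 + t)/(2*t))
B(N) = (-9 + N)/N
B(f(12)) - M(704/(-595)) = (-9 + (½)*(18 + 12)/12)/(((½)*(18 + 12)/12)) - 2*704/(-595) = (-9 + (½)*(1/12)*30)/(((½)*(1/12)*30)) - 2*704*(-1/595) = (-9 + 5/4)/(5/4) - 2*(-704)/595 = (⅘)*(-31/4) - 1*(-1408/595) = -31/5 + 1408/595 = -2281/595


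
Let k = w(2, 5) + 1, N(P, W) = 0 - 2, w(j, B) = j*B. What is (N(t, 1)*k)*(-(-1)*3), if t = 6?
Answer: -66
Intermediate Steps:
w(j, B) = B*j
N(P, W) = -2
k = 11 (k = 5*2 + 1 = 10 + 1 = 11)
(N(t, 1)*k)*(-(-1)*3) = (-2*11)*(-(-1)*3) = -(-22)*(-3) = -22*3 = -66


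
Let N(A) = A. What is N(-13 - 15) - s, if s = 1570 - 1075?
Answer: -523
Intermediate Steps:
s = 495
N(-13 - 15) - s = (-13 - 15) - 1*495 = -28 - 495 = -523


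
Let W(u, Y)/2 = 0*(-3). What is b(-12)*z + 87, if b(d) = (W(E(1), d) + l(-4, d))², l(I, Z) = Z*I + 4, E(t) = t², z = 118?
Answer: 319159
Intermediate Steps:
l(I, Z) = 4 + I*Z (l(I, Z) = I*Z + 4 = 4 + I*Z)
W(u, Y) = 0 (W(u, Y) = 2*(0*(-3)) = 2*0 = 0)
b(d) = (4 - 4*d)² (b(d) = (0 + (4 - 4*d))² = (4 - 4*d)²)
b(-12)*z + 87 = (16*(-1 - 12)²)*118 + 87 = (16*(-13)²)*118 + 87 = (16*169)*118 + 87 = 2704*118 + 87 = 319072 + 87 = 319159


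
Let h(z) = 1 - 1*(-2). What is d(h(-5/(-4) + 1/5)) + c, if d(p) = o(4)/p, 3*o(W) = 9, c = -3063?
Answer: -3062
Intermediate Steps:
o(W) = 3 (o(W) = (⅓)*9 = 3)
h(z) = 3 (h(z) = 1 + 2 = 3)
d(p) = 3/p
d(h(-5/(-4) + 1/5)) + c = 3/3 - 3063 = 3*(⅓) - 3063 = 1 - 3063 = -3062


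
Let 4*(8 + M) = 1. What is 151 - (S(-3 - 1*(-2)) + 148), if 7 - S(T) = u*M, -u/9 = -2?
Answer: -287/2 ≈ -143.50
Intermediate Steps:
M = -31/4 (M = -8 + (1/4)*1 = -8 + 1/4 = -31/4 ≈ -7.7500)
u = 18 (u = -9*(-2) = 18)
S(T) = 293/2 (S(T) = 7 - 18*(-31)/4 = 7 - 1*(-279/2) = 7 + 279/2 = 293/2)
151 - (S(-3 - 1*(-2)) + 148) = 151 - (293/2 + 148) = 151 - 1*589/2 = 151 - 589/2 = -287/2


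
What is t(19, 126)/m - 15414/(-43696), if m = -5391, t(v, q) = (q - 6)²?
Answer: -30340307/13086952 ≈ -2.3184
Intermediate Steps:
t(v, q) = (-6 + q)²
t(19, 126)/m - 15414/(-43696) = (-6 + 126)²/(-5391) - 15414/(-43696) = 120²*(-1/5391) - 15414*(-1/43696) = 14400*(-1/5391) + 7707/21848 = -1600/599 + 7707/21848 = -30340307/13086952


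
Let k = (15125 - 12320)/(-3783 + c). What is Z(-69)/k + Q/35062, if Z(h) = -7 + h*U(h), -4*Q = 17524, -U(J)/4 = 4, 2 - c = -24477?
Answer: 796018249039/98348910 ≈ 8093.8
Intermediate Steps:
c = 24479 (c = 2 - 1*(-24477) = 2 + 24477 = 24479)
U(J) = -16 (U(J) = -4*4 = -16)
Q = -4381 (Q = -1/4*17524 = -4381)
k = 2805/20696 (k = (15125 - 12320)/(-3783 + 24479) = 2805/20696 ≈ 0.13553)
Z(h) = -7 - 16*h (Z(h) = -7 + h*(-16) = -7 - 16*h)
Z(-69)/k + Q/35062 = (-7 - 16*(-69))/(2805/20696) - 4381/35062 = (-7 + 1104)*(20696/2805) - 4381*1/35062 = 1097*(20696/2805) - 4381/35062 = 22703512/2805 - 4381/35062 = 796018249039/98348910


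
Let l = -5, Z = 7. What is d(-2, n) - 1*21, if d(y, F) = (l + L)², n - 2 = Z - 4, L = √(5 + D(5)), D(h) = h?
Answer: 14 - 10*√10 ≈ -17.623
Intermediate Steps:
L = √10 (L = √(5 + 5) = √10 ≈ 3.1623)
n = 5 (n = 2 + (7 - 4) = 2 + 3 = 5)
d(y, F) = (-5 + √10)²
d(-2, n) - 1*21 = (5 - √10)² - 1*21 = (5 - √10)² - 21 = -21 + (5 - √10)²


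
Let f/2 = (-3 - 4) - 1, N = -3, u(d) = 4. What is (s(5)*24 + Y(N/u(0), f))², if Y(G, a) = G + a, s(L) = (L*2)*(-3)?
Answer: 8684809/16 ≈ 5.4280e+5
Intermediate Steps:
s(L) = -6*L (s(L) = (2*L)*(-3) = -6*L)
f = -16 (f = 2*((-3 - 4) - 1) = 2*(-7 - 1) = 2*(-8) = -16)
(s(5)*24 + Y(N/u(0), f))² = (-6*5*24 + (-3/4 - 16))² = (-30*24 + (-3*¼ - 16))² = (-720 + (-¾ - 16))² = (-720 - 67/4)² = (-2947/4)² = 8684809/16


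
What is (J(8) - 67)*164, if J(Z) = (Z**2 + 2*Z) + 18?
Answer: 5084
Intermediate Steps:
J(Z) = 18 + Z**2 + 2*Z
(J(8) - 67)*164 = ((18 + 8**2 + 2*8) - 67)*164 = ((18 + 64 + 16) - 67)*164 = (98 - 67)*164 = 31*164 = 5084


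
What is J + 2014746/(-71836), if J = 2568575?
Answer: 92257069477/35918 ≈ 2.5685e+6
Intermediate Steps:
J + 2014746/(-71836) = 2568575 + 2014746/(-71836) = 2568575 + 2014746*(-1/71836) = 2568575 - 1007373/35918 = 92257069477/35918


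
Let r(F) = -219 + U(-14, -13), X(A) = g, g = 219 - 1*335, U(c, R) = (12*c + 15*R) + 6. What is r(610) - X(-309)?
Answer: -460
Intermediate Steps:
U(c, R) = 6 + 12*c + 15*R
g = -116 (g = 219 - 335 = -116)
X(A) = -116
r(F) = -576 (r(F) = -219 + (6 + 12*(-14) + 15*(-13)) = -219 + (6 - 168 - 195) = -219 - 357 = -576)
r(610) - X(-309) = -576 - 1*(-116) = -576 + 116 = -460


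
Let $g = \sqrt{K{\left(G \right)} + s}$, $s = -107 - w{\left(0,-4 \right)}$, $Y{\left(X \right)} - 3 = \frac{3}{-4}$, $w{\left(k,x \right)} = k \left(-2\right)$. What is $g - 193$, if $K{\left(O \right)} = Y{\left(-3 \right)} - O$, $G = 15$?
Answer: $-193 + \frac{i \sqrt{479}}{2} \approx -193.0 + 10.943 i$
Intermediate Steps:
$w{\left(k,x \right)} = - 2 k$
$Y{\left(X \right)} = \frac{9}{4}$ ($Y{\left(X \right)} = 3 + \frac{3}{-4} = 3 + 3 \left(- \frac{1}{4}\right) = 3 - \frac{3}{4} = \frac{9}{4}$)
$K{\left(O \right)} = \frac{9}{4} - O$
$s = -107$ ($s = -107 - \left(-2\right) 0 = -107 - 0 = -107 + 0 = -107$)
$g = \frac{i \sqrt{479}}{2}$ ($g = \sqrt{\left(\frac{9}{4} - 15\right) - 107} = \sqrt{- \frac{51}{4} - 107} = \sqrt{- \frac{479}{4}} = \frac{i \sqrt{479}}{2} \approx 10.943 i$)
$g - 193 = \frac{i \sqrt{479}}{2} - 193 = -193 + \frac{i \sqrt{479}}{2}$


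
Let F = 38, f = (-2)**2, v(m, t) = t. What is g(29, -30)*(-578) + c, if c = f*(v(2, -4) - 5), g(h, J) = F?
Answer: -22000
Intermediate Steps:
f = 4
g(h, J) = 38
c = -36 (c = 4*(-4 - 5) = 4*(-9) = -36)
g(29, -30)*(-578) + c = 38*(-578) - 36 = -21964 - 36 = -22000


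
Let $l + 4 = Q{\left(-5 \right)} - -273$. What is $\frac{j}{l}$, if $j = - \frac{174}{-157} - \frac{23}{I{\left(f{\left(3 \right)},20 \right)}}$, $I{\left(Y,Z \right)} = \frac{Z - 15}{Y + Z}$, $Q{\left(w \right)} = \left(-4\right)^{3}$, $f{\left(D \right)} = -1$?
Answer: $- \frac{67739}{160925} \approx -0.42094$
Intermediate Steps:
$Q{\left(w \right)} = -64$
$I{\left(Y,Z \right)} = \frac{-15 + Z}{Y + Z}$
$j = - \frac{67739}{785}$ ($j = - \frac{174}{-157} - \frac{23}{\frac{1}{-1 + 20} \left(-15 + 20\right)} = \left(-174\right) \left(- \frac{1}{157}\right) - \frac{23}{\frac{1}{19} \cdot 5} = \frac{174}{157} - \frac{23}{\frac{1}{19} \cdot 5} = \frac{174}{157} - \frac{23}{\frac{5}{19}} = \frac{174}{157} - \frac{437}{5} = - \frac{67739}{785} \approx -86.292$)
$l = 205$ ($l = -4 - -209 = -4 + \left(-64 + 273\right) = -4 + 209 = 205$)
$\frac{j}{l} = - \frac{67739}{785 \cdot 205} = \left(- \frac{67739}{785}\right) \frac{1}{205} = - \frac{67739}{160925}$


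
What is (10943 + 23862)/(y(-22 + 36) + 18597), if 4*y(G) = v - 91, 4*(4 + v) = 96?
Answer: 139220/74317 ≈ 1.8733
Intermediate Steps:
v = 20 (v = -4 + (¼)*96 = -4 + 24 = 20)
y(G) = -71/4 (y(G) = (20 - 91)/4 = (¼)*(-71) = -71/4)
(10943 + 23862)/(y(-22 + 36) + 18597) = (10943 + 23862)/(-71/4 + 18597) = 34805/(74317/4) = 34805*(4/74317) = 139220/74317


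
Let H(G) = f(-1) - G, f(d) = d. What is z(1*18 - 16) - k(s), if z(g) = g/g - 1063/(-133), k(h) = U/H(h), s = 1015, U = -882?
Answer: 548915/67564 ≈ 8.1244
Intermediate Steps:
H(G) = -1 - G
k(h) = -882/(-1 - h)
z(g) = 1196/133 (z(g) = 1 - 1063*(-1/133) = 1 + 1063/133 = 1196/133)
z(1*18 - 16) - k(s) = 1196/133 - 882/(1 + 1015) = 1196/133 - 882/1016 = 1196/133 - 1*441/508 = 1196/133 - 441/508 = 548915/67564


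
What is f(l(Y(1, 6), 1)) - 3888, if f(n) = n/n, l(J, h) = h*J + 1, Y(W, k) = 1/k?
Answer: -3887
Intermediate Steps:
l(J, h) = 1 + J*h (l(J, h) = J*h + 1 = 1 + J*h)
f(n) = 1
f(l(Y(1, 6), 1)) - 3888 = 1 - 3888 = -3887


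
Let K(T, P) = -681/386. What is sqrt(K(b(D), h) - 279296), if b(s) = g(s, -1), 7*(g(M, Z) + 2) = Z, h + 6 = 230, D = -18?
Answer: I*sqrt(41614249682)/386 ≈ 528.49*I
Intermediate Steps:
h = 224 (h = -6 + 230 = 224)
g(M, Z) = -2 + Z/7
b(s) = -15/7 (b(s) = -2 + (1/7)*(-1) = -2 - 1/7 = -15/7)
K(T, P) = -681/386 (K(T, P) = -681*1/386 = -681/386)
sqrt(K(b(D), h) - 279296) = sqrt(-681/386 - 279296) = sqrt(-107808937/386) = I*sqrt(41614249682)/386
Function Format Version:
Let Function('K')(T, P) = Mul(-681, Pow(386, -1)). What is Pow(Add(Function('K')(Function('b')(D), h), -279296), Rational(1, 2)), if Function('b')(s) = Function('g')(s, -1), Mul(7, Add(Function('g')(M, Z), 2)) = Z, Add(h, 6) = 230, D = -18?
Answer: Mul(Rational(1, 386), I, Pow(41614249682, Rational(1, 2))) ≈ Mul(528.49, I)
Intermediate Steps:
h = 224 (h = Add(-6, 230) = 224)
Function('g')(M, Z) = Add(-2, Mul(Rational(1, 7), Z))
Function('b')(s) = Rational(-15, 7) (Function('b')(s) = Add(-2, Mul(Rational(1, 7), -1)) = Add(-2, Rational(-1, 7)) = Rational(-15, 7))
Function('K')(T, P) = Rational(-681, 386) (Function('K')(T, P) = Mul(-681, Rational(1, 386)) = Rational(-681, 386))
Pow(Add(Function('K')(Function('b')(D), h), -279296), Rational(1, 2)) = Pow(Add(Rational(-681, 386), -279296), Rational(1, 2)) = Pow(Rational(-107808937, 386), Rational(1, 2)) = Mul(Rational(1, 386), I, Pow(41614249682, Rational(1, 2)))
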